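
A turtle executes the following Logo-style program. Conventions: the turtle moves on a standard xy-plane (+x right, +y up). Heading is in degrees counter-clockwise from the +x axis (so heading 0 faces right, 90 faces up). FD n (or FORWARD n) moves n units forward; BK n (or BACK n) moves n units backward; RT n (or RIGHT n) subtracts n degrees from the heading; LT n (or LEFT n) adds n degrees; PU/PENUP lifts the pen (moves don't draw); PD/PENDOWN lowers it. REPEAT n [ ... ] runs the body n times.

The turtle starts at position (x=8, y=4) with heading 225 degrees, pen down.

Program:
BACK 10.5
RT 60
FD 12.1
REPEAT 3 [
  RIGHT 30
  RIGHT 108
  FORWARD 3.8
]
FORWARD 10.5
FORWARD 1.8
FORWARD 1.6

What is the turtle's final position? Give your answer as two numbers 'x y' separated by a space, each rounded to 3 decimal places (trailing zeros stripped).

Executing turtle program step by step:
Start: pos=(8,4), heading=225, pen down
BK 10.5: (8,4) -> (15.425,11.425) [heading=225, draw]
RT 60: heading 225 -> 165
FD 12.1: (15.425,11.425) -> (3.737,14.556) [heading=165, draw]
REPEAT 3 [
  -- iteration 1/3 --
  RT 30: heading 165 -> 135
  RT 108: heading 135 -> 27
  FD 3.8: (3.737,14.556) -> (7.123,16.281) [heading=27, draw]
  -- iteration 2/3 --
  RT 30: heading 27 -> 357
  RT 108: heading 357 -> 249
  FD 3.8: (7.123,16.281) -> (5.761,12.734) [heading=249, draw]
  -- iteration 3/3 --
  RT 30: heading 249 -> 219
  RT 108: heading 219 -> 111
  FD 3.8: (5.761,12.734) -> (4.399,16.281) [heading=111, draw]
]
FD 10.5: (4.399,16.281) -> (0.636,26.084) [heading=111, draw]
FD 1.8: (0.636,26.084) -> (-0.009,27.765) [heading=111, draw]
FD 1.6: (-0.009,27.765) -> (-0.582,29.258) [heading=111, draw]
Final: pos=(-0.582,29.258), heading=111, 8 segment(s) drawn

Answer: -0.582 29.258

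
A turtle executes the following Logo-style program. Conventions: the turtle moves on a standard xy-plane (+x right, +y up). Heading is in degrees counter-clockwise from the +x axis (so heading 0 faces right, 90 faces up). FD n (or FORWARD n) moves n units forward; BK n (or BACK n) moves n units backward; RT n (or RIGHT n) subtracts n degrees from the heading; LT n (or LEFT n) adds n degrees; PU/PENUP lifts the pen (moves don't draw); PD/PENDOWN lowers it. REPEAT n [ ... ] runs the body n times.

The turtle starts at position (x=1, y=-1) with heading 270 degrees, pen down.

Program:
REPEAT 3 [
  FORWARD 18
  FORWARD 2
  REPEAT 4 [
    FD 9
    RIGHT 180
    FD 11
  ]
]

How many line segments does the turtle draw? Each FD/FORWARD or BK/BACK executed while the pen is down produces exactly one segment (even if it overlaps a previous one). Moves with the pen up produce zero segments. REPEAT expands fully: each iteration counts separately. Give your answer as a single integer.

Executing turtle program step by step:
Start: pos=(1,-1), heading=270, pen down
REPEAT 3 [
  -- iteration 1/3 --
  FD 18: (1,-1) -> (1,-19) [heading=270, draw]
  FD 2: (1,-19) -> (1,-21) [heading=270, draw]
  REPEAT 4 [
    -- iteration 1/4 --
    FD 9: (1,-21) -> (1,-30) [heading=270, draw]
    RT 180: heading 270 -> 90
    FD 11: (1,-30) -> (1,-19) [heading=90, draw]
    -- iteration 2/4 --
    FD 9: (1,-19) -> (1,-10) [heading=90, draw]
    RT 180: heading 90 -> 270
    FD 11: (1,-10) -> (1,-21) [heading=270, draw]
    -- iteration 3/4 --
    FD 9: (1,-21) -> (1,-30) [heading=270, draw]
    RT 180: heading 270 -> 90
    FD 11: (1,-30) -> (1,-19) [heading=90, draw]
    -- iteration 4/4 --
    FD 9: (1,-19) -> (1,-10) [heading=90, draw]
    RT 180: heading 90 -> 270
    FD 11: (1,-10) -> (1,-21) [heading=270, draw]
  ]
  -- iteration 2/3 --
  FD 18: (1,-21) -> (1,-39) [heading=270, draw]
  FD 2: (1,-39) -> (1,-41) [heading=270, draw]
  REPEAT 4 [
    -- iteration 1/4 --
    FD 9: (1,-41) -> (1,-50) [heading=270, draw]
    RT 180: heading 270 -> 90
    FD 11: (1,-50) -> (1,-39) [heading=90, draw]
    -- iteration 2/4 --
    FD 9: (1,-39) -> (1,-30) [heading=90, draw]
    RT 180: heading 90 -> 270
    FD 11: (1,-30) -> (1,-41) [heading=270, draw]
    -- iteration 3/4 --
    FD 9: (1,-41) -> (1,-50) [heading=270, draw]
    RT 180: heading 270 -> 90
    FD 11: (1,-50) -> (1,-39) [heading=90, draw]
    -- iteration 4/4 --
    FD 9: (1,-39) -> (1,-30) [heading=90, draw]
    RT 180: heading 90 -> 270
    FD 11: (1,-30) -> (1,-41) [heading=270, draw]
  ]
  -- iteration 3/3 --
  FD 18: (1,-41) -> (1,-59) [heading=270, draw]
  FD 2: (1,-59) -> (1,-61) [heading=270, draw]
  REPEAT 4 [
    -- iteration 1/4 --
    FD 9: (1,-61) -> (1,-70) [heading=270, draw]
    RT 180: heading 270 -> 90
    FD 11: (1,-70) -> (1,-59) [heading=90, draw]
    -- iteration 2/4 --
    FD 9: (1,-59) -> (1,-50) [heading=90, draw]
    RT 180: heading 90 -> 270
    FD 11: (1,-50) -> (1,-61) [heading=270, draw]
    -- iteration 3/4 --
    FD 9: (1,-61) -> (1,-70) [heading=270, draw]
    RT 180: heading 270 -> 90
    FD 11: (1,-70) -> (1,-59) [heading=90, draw]
    -- iteration 4/4 --
    FD 9: (1,-59) -> (1,-50) [heading=90, draw]
    RT 180: heading 90 -> 270
    FD 11: (1,-50) -> (1,-61) [heading=270, draw]
  ]
]
Final: pos=(1,-61), heading=270, 30 segment(s) drawn
Segments drawn: 30

Answer: 30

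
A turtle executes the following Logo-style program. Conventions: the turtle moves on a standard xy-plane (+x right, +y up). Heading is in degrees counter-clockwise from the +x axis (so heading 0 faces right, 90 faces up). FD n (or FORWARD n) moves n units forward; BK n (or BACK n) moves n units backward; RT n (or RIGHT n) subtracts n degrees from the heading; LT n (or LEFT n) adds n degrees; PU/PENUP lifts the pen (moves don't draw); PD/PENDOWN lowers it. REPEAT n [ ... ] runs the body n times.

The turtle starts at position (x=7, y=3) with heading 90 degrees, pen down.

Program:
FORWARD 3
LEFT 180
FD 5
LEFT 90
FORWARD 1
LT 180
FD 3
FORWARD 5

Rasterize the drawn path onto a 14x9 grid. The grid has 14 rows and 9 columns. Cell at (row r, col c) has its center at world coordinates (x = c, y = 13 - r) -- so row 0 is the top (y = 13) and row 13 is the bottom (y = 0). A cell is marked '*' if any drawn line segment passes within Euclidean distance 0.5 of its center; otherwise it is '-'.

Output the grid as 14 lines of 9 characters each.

Segment 0: (7,3) -> (7,6)
Segment 1: (7,6) -> (7,1)
Segment 2: (7,1) -> (8,1)
Segment 3: (8,1) -> (5,1)
Segment 4: (5,1) -> (-0,1)

Answer: ---------
---------
---------
---------
---------
---------
---------
-------*-
-------*-
-------*-
-------*-
-------*-
*********
---------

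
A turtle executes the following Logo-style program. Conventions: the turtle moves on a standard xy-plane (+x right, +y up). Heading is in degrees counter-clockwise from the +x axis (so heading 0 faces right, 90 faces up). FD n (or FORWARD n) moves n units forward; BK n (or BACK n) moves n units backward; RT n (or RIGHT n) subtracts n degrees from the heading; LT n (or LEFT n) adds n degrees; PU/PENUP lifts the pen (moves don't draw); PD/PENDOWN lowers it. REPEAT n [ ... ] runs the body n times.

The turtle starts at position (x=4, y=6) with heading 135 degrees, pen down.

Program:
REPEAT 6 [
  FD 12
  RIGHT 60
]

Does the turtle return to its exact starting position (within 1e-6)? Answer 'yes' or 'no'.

Executing turtle program step by step:
Start: pos=(4,6), heading=135, pen down
REPEAT 6 [
  -- iteration 1/6 --
  FD 12: (4,6) -> (-4.485,14.485) [heading=135, draw]
  RT 60: heading 135 -> 75
  -- iteration 2/6 --
  FD 12: (-4.485,14.485) -> (-1.379,26.076) [heading=75, draw]
  RT 60: heading 75 -> 15
  -- iteration 3/6 --
  FD 12: (-1.379,26.076) -> (10.212,29.182) [heading=15, draw]
  RT 60: heading 15 -> 315
  -- iteration 4/6 --
  FD 12: (10.212,29.182) -> (18.697,20.697) [heading=315, draw]
  RT 60: heading 315 -> 255
  -- iteration 5/6 --
  FD 12: (18.697,20.697) -> (15.591,9.106) [heading=255, draw]
  RT 60: heading 255 -> 195
  -- iteration 6/6 --
  FD 12: (15.591,9.106) -> (4,6) [heading=195, draw]
  RT 60: heading 195 -> 135
]
Final: pos=(4,6), heading=135, 6 segment(s) drawn

Start position: (4, 6)
Final position: (4, 6)
Distance = 0; < 1e-6 -> CLOSED

Answer: yes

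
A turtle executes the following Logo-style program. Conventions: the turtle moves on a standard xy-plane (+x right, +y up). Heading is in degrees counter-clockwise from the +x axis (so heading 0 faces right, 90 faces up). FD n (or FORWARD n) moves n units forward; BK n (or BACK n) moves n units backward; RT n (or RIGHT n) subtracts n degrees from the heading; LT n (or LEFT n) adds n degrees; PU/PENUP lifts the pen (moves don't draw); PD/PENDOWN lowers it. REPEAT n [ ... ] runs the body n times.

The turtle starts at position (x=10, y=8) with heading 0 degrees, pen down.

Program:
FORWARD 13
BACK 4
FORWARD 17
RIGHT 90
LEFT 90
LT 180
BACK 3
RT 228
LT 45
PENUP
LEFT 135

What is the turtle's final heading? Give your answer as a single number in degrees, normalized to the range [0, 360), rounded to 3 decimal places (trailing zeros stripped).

Answer: 132

Derivation:
Executing turtle program step by step:
Start: pos=(10,8), heading=0, pen down
FD 13: (10,8) -> (23,8) [heading=0, draw]
BK 4: (23,8) -> (19,8) [heading=0, draw]
FD 17: (19,8) -> (36,8) [heading=0, draw]
RT 90: heading 0 -> 270
LT 90: heading 270 -> 0
LT 180: heading 0 -> 180
BK 3: (36,8) -> (39,8) [heading=180, draw]
RT 228: heading 180 -> 312
LT 45: heading 312 -> 357
PU: pen up
LT 135: heading 357 -> 132
Final: pos=(39,8), heading=132, 4 segment(s) drawn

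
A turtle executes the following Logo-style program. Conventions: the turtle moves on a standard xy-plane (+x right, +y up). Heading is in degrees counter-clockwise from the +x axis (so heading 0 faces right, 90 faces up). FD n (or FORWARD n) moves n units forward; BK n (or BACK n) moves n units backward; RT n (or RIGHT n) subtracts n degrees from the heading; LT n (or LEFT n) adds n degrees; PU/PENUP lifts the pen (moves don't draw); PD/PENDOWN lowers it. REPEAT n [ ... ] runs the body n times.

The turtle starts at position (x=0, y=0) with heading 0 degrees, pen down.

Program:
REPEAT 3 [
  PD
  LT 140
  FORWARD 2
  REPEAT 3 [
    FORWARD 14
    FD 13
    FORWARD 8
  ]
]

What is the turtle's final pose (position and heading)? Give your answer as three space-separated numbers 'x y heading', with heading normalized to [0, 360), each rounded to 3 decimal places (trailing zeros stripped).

Executing turtle program step by step:
Start: pos=(0,0), heading=0, pen down
REPEAT 3 [
  -- iteration 1/3 --
  PD: pen down
  LT 140: heading 0 -> 140
  FD 2: (0,0) -> (-1.532,1.286) [heading=140, draw]
  REPEAT 3 [
    -- iteration 1/3 --
    FD 14: (-1.532,1.286) -> (-12.257,10.285) [heading=140, draw]
    FD 13: (-12.257,10.285) -> (-22.215,18.641) [heading=140, draw]
    FD 8: (-22.215,18.641) -> (-28.344,23.783) [heading=140, draw]
    -- iteration 2/3 --
    FD 14: (-28.344,23.783) -> (-39.068,32.782) [heading=140, draw]
    FD 13: (-39.068,32.782) -> (-49.027,41.138) [heading=140, draw]
    FD 8: (-49.027,41.138) -> (-55.155,46.281) [heading=140, draw]
    -- iteration 3/3 --
    FD 14: (-55.155,46.281) -> (-65.88,55.28) [heading=140, draw]
    FD 13: (-65.88,55.28) -> (-75.838,63.636) [heading=140, draw]
    FD 8: (-75.838,63.636) -> (-81.967,68.778) [heading=140, draw]
  ]
  -- iteration 2/3 --
  PD: pen down
  LT 140: heading 140 -> 280
  FD 2: (-81.967,68.778) -> (-81.619,66.809) [heading=280, draw]
  REPEAT 3 [
    -- iteration 1/3 --
    FD 14: (-81.619,66.809) -> (-79.188,53.021) [heading=280, draw]
    FD 13: (-79.188,53.021) -> (-76.931,40.219) [heading=280, draw]
    FD 8: (-76.931,40.219) -> (-75.542,32.34) [heading=280, draw]
    -- iteration 2/3 --
    FD 14: (-75.542,32.34) -> (-73.111,18.553) [heading=280, draw]
    FD 13: (-73.111,18.553) -> (-70.853,5.751) [heading=280, draw]
    FD 8: (-70.853,5.751) -> (-69.464,-2.128) [heading=280, draw]
    -- iteration 3/3 --
    FD 14: (-69.464,-2.128) -> (-67.033,-15.915) [heading=280, draw]
    FD 13: (-67.033,-15.915) -> (-64.776,-28.718) [heading=280, draw]
    FD 8: (-64.776,-28.718) -> (-63.386,-36.596) [heading=280, draw]
  ]
  -- iteration 3/3 --
  PD: pen down
  LT 140: heading 280 -> 60
  FD 2: (-63.386,-36.596) -> (-62.386,-34.864) [heading=60, draw]
  REPEAT 3 [
    -- iteration 1/3 --
    FD 14: (-62.386,-34.864) -> (-55.386,-22.74) [heading=60, draw]
    FD 13: (-55.386,-22.74) -> (-48.886,-11.481) [heading=60, draw]
    FD 8: (-48.886,-11.481) -> (-44.886,-4.553) [heading=60, draw]
    -- iteration 2/3 --
    FD 14: (-44.886,-4.553) -> (-37.886,7.571) [heading=60, draw]
    FD 13: (-37.886,7.571) -> (-31.386,18.829) [heading=60, draw]
    FD 8: (-31.386,18.829) -> (-27.386,25.758) [heading=60, draw]
    -- iteration 3/3 --
    FD 14: (-27.386,25.758) -> (-20.386,37.882) [heading=60, draw]
    FD 13: (-20.386,37.882) -> (-13.886,49.14) [heading=60, draw]
    FD 8: (-13.886,49.14) -> (-9.886,56.069) [heading=60, draw]
  ]
]
Final: pos=(-9.886,56.069), heading=60, 30 segment(s) drawn

Answer: -9.886 56.069 60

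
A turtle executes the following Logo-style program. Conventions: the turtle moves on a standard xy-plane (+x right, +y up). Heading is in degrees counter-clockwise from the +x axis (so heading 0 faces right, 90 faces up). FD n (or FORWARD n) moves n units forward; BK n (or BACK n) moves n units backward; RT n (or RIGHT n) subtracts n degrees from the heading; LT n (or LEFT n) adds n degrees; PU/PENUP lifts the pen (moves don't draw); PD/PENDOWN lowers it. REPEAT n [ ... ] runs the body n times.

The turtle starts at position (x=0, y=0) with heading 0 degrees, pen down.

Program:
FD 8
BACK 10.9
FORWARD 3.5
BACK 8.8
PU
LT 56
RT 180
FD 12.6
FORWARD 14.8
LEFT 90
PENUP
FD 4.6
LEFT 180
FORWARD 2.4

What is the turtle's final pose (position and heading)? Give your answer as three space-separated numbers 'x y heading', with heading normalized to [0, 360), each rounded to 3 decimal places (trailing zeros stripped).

Executing turtle program step by step:
Start: pos=(0,0), heading=0, pen down
FD 8: (0,0) -> (8,0) [heading=0, draw]
BK 10.9: (8,0) -> (-2.9,0) [heading=0, draw]
FD 3.5: (-2.9,0) -> (0.6,0) [heading=0, draw]
BK 8.8: (0.6,0) -> (-8.2,0) [heading=0, draw]
PU: pen up
LT 56: heading 0 -> 56
RT 180: heading 56 -> 236
FD 12.6: (-8.2,0) -> (-15.246,-10.446) [heading=236, move]
FD 14.8: (-15.246,-10.446) -> (-23.522,-22.716) [heading=236, move]
LT 90: heading 236 -> 326
PU: pen up
FD 4.6: (-23.522,-22.716) -> (-19.708,-25.288) [heading=326, move]
LT 180: heading 326 -> 146
FD 2.4: (-19.708,-25.288) -> (-21.698,-23.946) [heading=146, move]
Final: pos=(-21.698,-23.946), heading=146, 4 segment(s) drawn

Answer: -21.698 -23.946 146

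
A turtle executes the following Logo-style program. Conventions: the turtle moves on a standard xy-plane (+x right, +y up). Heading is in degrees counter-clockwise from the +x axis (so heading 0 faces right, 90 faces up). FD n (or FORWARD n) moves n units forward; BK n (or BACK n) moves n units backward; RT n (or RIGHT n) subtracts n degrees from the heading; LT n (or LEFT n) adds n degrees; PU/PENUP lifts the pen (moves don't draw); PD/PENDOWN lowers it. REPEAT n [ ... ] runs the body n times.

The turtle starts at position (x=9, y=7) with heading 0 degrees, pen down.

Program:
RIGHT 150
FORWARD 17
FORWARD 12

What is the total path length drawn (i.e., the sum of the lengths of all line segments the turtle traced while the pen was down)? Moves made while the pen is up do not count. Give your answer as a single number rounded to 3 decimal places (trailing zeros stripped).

Executing turtle program step by step:
Start: pos=(9,7), heading=0, pen down
RT 150: heading 0 -> 210
FD 17: (9,7) -> (-5.722,-1.5) [heading=210, draw]
FD 12: (-5.722,-1.5) -> (-16.115,-7.5) [heading=210, draw]
Final: pos=(-16.115,-7.5), heading=210, 2 segment(s) drawn

Segment lengths:
  seg 1: (9,7) -> (-5.722,-1.5), length = 17
  seg 2: (-5.722,-1.5) -> (-16.115,-7.5), length = 12
Total = 29

Answer: 29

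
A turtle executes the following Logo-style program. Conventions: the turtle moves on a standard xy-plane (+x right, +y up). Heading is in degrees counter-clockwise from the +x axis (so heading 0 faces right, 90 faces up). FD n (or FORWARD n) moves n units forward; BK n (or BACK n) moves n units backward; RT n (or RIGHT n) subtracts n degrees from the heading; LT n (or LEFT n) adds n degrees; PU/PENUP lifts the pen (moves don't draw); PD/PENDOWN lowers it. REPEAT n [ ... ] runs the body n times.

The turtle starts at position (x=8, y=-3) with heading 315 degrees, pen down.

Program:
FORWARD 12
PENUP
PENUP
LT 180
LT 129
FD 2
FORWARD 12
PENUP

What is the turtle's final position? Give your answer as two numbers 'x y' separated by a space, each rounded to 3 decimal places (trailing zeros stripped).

Answer: 15.022 -25.409

Derivation:
Executing turtle program step by step:
Start: pos=(8,-3), heading=315, pen down
FD 12: (8,-3) -> (16.485,-11.485) [heading=315, draw]
PU: pen up
PU: pen up
LT 180: heading 315 -> 135
LT 129: heading 135 -> 264
FD 2: (16.485,-11.485) -> (16.276,-13.474) [heading=264, move]
FD 12: (16.276,-13.474) -> (15.022,-25.409) [heading=264, move]
PU: pen up
Final: pos=(15.022,-25.409), heading=264, 1 segment(s) drawn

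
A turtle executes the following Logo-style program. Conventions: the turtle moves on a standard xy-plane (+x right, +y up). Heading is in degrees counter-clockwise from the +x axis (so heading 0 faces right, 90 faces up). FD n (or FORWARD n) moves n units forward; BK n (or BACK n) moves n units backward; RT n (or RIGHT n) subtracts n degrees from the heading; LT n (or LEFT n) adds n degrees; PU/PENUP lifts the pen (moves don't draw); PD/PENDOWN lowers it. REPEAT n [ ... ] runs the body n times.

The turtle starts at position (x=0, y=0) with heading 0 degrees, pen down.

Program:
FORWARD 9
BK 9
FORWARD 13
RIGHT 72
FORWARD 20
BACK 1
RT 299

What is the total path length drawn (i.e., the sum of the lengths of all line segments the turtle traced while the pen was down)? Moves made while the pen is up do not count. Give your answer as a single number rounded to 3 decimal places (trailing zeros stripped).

Executing turtle program step by step:
Start: pos=(0,0), heading=0, pen down
FD 9: (0,0) -> (9,0) [heading=0, draw]
BK 9: (9,0) -> (0,0) [heading=0, draw]
FD 13: (0,0) -> (13,0) [heading=0, draw]
RT 72: heading 0 -> 288
FD 20: (13,0) -> (19.18,-19.021) [heading=288, draw]
BK 1: (19.18,-19.021) -> (18.871,-18.07) [heading=288, draw]
RT 299: heading 288 -> 349
Final: pos=(18.871,-18.07), heading=349, 5 segment(s) drawn

Segment lengths:
  seg 1: (0,0) -> (9,0), length = 9
  seg 2: (9,0) -> (0,0), length = 9
  seg 3: (0,0) -> (13,0), length = 13
  seg 4: (13,0) -> (19.18,-19.021), length = 20
  seg 5: (19.18,-19.021) -> (18.871,-18.07), length = 1
Total = 52

Answer: 52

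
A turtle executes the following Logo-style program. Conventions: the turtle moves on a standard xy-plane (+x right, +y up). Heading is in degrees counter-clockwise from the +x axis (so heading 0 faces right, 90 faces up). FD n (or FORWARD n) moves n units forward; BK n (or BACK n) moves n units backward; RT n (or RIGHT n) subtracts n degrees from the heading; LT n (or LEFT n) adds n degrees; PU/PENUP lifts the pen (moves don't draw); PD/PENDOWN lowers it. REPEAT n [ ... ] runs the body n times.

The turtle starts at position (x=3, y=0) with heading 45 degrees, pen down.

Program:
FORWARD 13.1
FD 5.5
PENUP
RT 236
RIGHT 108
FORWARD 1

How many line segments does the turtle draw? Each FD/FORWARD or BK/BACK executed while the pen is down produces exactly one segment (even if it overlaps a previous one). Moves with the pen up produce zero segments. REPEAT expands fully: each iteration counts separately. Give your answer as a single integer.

Executing turtle program step by step:
Start: pos=(3,0), heading=45, pen down
FD 13.1: (3,0) -> (12.263,9.263) [heading=45, draw]
FD 5.5: (12.263,9.263) -> (16.152,13.152) [heading=45, draw]
PU: pen up
RT 236: heading 45 -> 169
RT 108: heading 169 -> 61
FD 1: (16.152,13.152) -> (16.637,14.027) [heading=61, move]
Final: pos=(16.637,14.027), heading=61, 2 segment(s) drawn
Segments drawn: 2

Answer: 2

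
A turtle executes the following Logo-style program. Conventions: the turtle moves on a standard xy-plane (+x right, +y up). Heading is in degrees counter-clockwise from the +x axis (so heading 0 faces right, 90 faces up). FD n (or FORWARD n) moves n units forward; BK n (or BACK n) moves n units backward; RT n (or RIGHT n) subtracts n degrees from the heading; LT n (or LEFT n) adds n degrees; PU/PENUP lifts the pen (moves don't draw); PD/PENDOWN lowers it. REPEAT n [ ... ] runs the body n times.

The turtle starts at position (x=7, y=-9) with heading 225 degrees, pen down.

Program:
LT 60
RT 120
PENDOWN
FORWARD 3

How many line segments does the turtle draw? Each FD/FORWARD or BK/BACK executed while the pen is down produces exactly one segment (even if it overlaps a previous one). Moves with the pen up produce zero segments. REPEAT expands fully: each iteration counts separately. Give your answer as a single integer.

Executing turtle program step by step:
Start: pos=(7,-9), heading=225, pen down
LT 60: heading 225 -> 285
RT 120: heading 285 -> 165
PD: pen down
FD 3: (7,-9) -> (4.102,-8.224) [heading=165, draw]
Final: pos=(4.102,-8.224), heading=165, 1 segment(s) drawn
Segments drawn: 1

Answer: 1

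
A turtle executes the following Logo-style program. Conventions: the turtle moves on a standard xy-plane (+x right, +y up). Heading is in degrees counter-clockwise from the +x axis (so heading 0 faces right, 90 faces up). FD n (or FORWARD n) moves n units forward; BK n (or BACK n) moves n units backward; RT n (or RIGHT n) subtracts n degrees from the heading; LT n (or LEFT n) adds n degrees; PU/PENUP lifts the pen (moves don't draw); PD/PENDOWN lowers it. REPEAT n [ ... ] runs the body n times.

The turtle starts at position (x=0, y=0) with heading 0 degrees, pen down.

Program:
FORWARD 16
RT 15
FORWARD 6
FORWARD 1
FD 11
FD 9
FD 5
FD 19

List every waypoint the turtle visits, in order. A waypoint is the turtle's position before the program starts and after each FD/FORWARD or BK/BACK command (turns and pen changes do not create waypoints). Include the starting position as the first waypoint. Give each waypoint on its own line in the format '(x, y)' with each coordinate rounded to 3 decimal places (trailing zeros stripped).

Answer: (0, 0)
(16, 0)
(21.796, -1.553)
(22.761, -1.812)
(33.387, -4.659)
(42.08, -6.988)
(46.91, -8.282)
(65.262, -13.2)

Derivation:
Executing turtle program step by step:
Start: pos=(0,0), heading=0, pen down
FD 16: (0,0) -> (16,0) [heading=0, draw]
RT 15: heading 0 -> 345
FD 6: (16,0) -> (21.796,-1.553) [heading=345, draw]
FD 1: (21.796,-1.553) -> (22.761,-1.812) [heading=345, draw]
FD 11: (22.761,-1.812) -> (33.387,-4.659) [heading=345, draw]
FD 9: (33.387,-4.659) -> (42.08,-6.988) [heading=345, draw]
FD 5: (42.08,-6.988) -> (46.91,-8.282) [heading=345, draw]
FD 19: (46.91,-8.282) -> (65.262,-13.2) [heading=345, draw]
Final: pos=(65.262,-13.2), heading=345, 7 segment(s) drawn
Waypoints (8 total):
(0, 0)
(16, 0)
(21.796, -1.553)
(22.761, -1.812)
(33.387, -4.659)
(42.08, -6.988)
(46.91, -8.282)
(65.262, -13.2)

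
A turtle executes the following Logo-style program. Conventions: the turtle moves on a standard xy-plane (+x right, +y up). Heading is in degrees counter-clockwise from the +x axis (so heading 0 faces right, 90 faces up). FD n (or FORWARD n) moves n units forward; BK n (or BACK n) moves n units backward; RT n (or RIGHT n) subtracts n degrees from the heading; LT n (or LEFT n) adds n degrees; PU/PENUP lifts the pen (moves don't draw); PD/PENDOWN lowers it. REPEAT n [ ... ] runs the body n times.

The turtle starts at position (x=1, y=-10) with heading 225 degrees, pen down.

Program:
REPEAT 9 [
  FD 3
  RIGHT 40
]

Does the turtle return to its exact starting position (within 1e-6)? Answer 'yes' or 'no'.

Executing turtle program step by step:
Start: pos=(1,-10), heading=225, pen down
REPEAT 9 [
  -- iteration 1/9 --
  FD 3: (1,-10) -> (-1.121,-12.121) [heading=225, draw]
  RT 40: heading 225 -> 185
  -- iteration 2/9 --
  FD 3: (-1.121,-12.121) -> (-4.11,-12.383) [heading=185, draw]
  RT 40: heading 185 -> 145
  -- iteration 3/9 --
  FD 3: (-4.11,-12.383) -> (-6.567,-10.662) [heading=145, draw]
  RT 40: heading 145 -> 105
  -- iteration 4/9 --
  FD 3: (-6.567,-10.662) -> (-7.344,-7.764) [heading=105, draw]
  RT 40: heading 105 -> 65
  -- iteration 5/9 --
  FD 3: (-7.344,-7.764) -> (-6.076,-5.045) [heading=65, draw]
  RT 40: heading 65 -> 25
  -- iteration 6/9 --
  FD 3: (-6.076,-5.045) -> (-3.357,-3.778) [heading=25, draw]
  RT 40: heading 25 -> 345
  -- iteration 7/9 --
  FD 3: (-3.357,-3.778) -> (-0.459,-4.554) [heading=345, draw]
  RT 40: heading 345 -> 305
  -- iteration 8/9 --
  FD 3: (-0.459,-4.554) -> (1.261,-7.011) [heading=305, draw]
  RT 40: heading 305 -> 265
  -- iteration 9/9 --
  FD 3: (1.261,-7.011) -> (1,-10) [heading=265, draw]
  RT 40: heading 265 -> 225
]
Final: pos=(1,-10), heading=225, 9 segment(s) drawn

Start position: (1, -10)
Final position: (1, -10)
Distance = 0; < 1e-6 -> CLOSED

Answer: yes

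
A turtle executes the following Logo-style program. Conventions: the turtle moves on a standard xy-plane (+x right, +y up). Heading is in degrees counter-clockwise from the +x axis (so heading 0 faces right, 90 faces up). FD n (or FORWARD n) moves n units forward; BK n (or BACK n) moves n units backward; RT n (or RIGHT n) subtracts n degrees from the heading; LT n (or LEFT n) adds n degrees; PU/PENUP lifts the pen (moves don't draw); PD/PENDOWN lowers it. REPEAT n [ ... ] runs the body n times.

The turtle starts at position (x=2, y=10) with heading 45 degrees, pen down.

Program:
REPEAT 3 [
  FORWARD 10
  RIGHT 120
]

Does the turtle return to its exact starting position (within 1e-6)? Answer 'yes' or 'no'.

Executing turtle program step by step:
Start: pos=(2,10), heading=45, pen down
REPEAT 3 [
  -- iteration 1/3 --
  FD 10: (2,10) -> (9.071,17.071) [heading=45, draw]
  RT 120: heading 45 -> 285
  -- iteration 2/3 --
  FD 10: (9.071,17.071) -> (11.659,7.412) [heading=285, draw]
  RT 120: heading 285 -> 165
  -- iteration 3/3 --
  FD 10: (11.659,7.412) -> (2,10) [heading=165, draw]
  RT 120: heading 165 -> 45
]
Final: pos=(2,10), heading=45, 3 segment(s) drawn

Start position: (2, 10)
Final position: (2, 10)
Distance = 0; < 1e-6 -> CLOSED

Answer: yes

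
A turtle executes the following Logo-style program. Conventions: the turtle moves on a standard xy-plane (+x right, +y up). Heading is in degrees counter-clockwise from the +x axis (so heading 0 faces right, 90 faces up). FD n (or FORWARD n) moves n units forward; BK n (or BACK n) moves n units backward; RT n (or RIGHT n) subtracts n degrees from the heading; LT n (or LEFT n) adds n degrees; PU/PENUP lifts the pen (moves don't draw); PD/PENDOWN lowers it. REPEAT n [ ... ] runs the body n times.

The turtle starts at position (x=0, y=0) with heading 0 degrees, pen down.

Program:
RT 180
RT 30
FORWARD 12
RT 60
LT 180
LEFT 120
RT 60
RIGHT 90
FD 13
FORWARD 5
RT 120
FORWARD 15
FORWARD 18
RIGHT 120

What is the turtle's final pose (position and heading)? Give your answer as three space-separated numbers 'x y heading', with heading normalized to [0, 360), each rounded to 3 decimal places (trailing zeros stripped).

Answer: -35.892 18.99 0

Derivation:
Executing turtle program step by step:
Start: pos=(0,0), heading=0, pen down
RT 180: heading 0 -> 180
RT 30: heading 180 -> 150
FD 12: (0,0) -> (-10.392,6) [heading=150, draw]
RT 60: heading 150 -> 90
LT 180: heading 90 -> 270
LT 120: heading 270 -> 30
RT 60: heading 30 -> 330
RT 90: heading 330 -> 240
FD 13: (-10.392,6) -> (-16.892,-5.258) [heading=240, draw]
FD 5: (-16.892,-5.258) -> (-19.392,-9.588) [heading=240, draw]
RT 120: heading 240 -> 120
FD 15: (-19.392,-9.588) -> (-26.892,3.402) [heading=120, draw]
FD 18: (-26.892,3.402) -> (-35.892,18.99) [heading=120, draw]
RT 120: heading 120 -> 0
Final: pos=(-35.892,18.99), heading=0, 5 segment(s) drawn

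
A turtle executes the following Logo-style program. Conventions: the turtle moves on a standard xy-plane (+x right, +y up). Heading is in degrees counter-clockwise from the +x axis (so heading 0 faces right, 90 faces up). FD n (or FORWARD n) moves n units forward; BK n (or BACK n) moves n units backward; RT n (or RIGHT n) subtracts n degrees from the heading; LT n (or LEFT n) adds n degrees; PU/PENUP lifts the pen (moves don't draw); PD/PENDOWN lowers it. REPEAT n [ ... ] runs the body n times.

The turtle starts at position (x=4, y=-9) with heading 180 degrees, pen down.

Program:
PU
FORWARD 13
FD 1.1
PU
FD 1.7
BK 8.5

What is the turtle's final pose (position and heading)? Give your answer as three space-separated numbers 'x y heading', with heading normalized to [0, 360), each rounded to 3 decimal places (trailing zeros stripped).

Answer: -3.3 -9 180

Derivation:
Executing turtle program step by step:
Start: pos=(4,-9), heading=180, pen down
PU: pen up
FD 13: (4,-9) -> (-9,-9) [heading=180, move]
FD 1.1: (-9,-9) -> (-10.1,-9) [heading=180, move]
PU: pen up
FD 1.7: (-10.1,-9) -> (-11.8,-9) [heading=180, move]
BK 8.5: (-11.8,-9) -> (-3.3,-9) [heading=180, move]
Final: pos=(-3.3,-9), heading=180, 0 segment(s) drawn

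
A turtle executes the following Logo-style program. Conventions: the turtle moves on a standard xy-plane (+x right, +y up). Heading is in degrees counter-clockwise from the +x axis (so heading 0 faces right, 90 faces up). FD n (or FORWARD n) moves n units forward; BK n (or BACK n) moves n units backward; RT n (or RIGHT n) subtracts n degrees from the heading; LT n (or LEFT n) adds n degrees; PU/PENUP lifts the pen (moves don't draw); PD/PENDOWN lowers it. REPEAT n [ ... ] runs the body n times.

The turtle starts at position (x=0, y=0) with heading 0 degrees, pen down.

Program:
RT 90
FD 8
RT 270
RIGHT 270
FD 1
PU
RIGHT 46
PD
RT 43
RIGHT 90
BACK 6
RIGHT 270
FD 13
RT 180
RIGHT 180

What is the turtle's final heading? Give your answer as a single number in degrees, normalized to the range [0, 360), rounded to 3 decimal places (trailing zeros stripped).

Answer: 1

Derivation:
Executing turtle program step by step:
Start: pos=(0,0), heading=0, pen down
RT 90: heading 0 -> 270
FD 8: (0,0) -> (0,-8) [heading=270, draw]
RT 270: heading 270 -> 0
RT 270: heading 0 -> 90
FD 1: (0,-8) -> (0,-7) [heading=90, draw]
PU: pen up
RT 46: heading 90 -> 44
PD: pen down
RT 43: heading 44 -> 1
RT 90: heading 1 -> 271
BK 6: (0,-7) -> (-0.105,-1.001) [heading=271, draw]
RT 270: heading 271 -> 1
FD 13: (-0.105,-1.001) -> (12.893,-0.774) [heading=1, draw]
RT 180: heading 1 -> 181
RT 180: heading 181 -> 1
Final: pos=(12.893,-0.774), heading=1, 4 segment(s) drawn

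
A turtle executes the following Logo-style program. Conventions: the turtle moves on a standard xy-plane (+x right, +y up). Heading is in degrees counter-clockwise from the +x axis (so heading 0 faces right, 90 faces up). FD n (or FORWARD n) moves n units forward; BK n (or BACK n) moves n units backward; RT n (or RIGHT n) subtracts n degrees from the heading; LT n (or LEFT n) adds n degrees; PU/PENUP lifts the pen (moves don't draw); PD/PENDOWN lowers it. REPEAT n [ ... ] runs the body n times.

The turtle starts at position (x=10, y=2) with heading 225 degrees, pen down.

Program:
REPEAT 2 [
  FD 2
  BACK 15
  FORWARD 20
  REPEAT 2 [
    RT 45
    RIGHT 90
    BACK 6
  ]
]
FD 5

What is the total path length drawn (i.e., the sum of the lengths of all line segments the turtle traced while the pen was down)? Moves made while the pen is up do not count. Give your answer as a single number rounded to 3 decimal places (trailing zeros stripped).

Executing turtle program step by step:
Start: pos=(10,2), heading=225, pen down
REPEAT 2 [
  -- iteration 1/2 --
  FD 2: (10,2) -> (8.586,0.586) [heading=225, draw]
  BK 15: (8.586,0.586) -> (19.192,11.192) [heading=225, draw]
  FD 20: (19.192,11.192) -> (5.05,-2.95) [heading=225, draw]
  REPEAT 2 [
    -- iteration 1/2 --
    RT 45: heading 225 -> 180
    RT 90: heading 180 -> 90
    BK 6: (5.05,-2.95) -> (5.05,-8.95) [heading=90, draw]
    -- iteration 2/2 --
    RT 45: heading 90 -> 45
    RT 90: heading 45 -> 315
    BK 6: (5.05,-8.95) -> (0.808,-4.707) [heading=315, draw]
  ]
  -- iteration 2/2 --
  FD 2: (0.808,-4.707) -> (2.222,-6.121) [heading=315, draw]
  BK 15: (2.222,-6.121) -> (-8.385,4.485) [heading=315, draw]
  FD 20: (-8.385,4.485) -> (5.757,-9.657) [heading=315, draw]
  REPEAT 2 [
    -- iteration 1/2 --
    RT 45: heading 315 -> 270
    RT 90: heading 270 -> 180
    BK 6: (5.757,-9.657) -> (11.757,-9.657) [heading=180, draw]
    -- iteration 2/2 --
    RT 45: heading 180 -> 135
    RT 90: heading 135 -> 45
    BK 6: (11.757,-9.657) -> (7.515,-13.899) [heading=45, draw]
  ]
]
FD 5: (7.515,-13.899) -> (11.05,-10.364) [heading=45, draw]
Final: pos=(11.05,-10.364), heading=45, 11 segment(s) drawn

Segment lengths:
  seg 1: (10,2) -> (8.586,0.586), length = 2
  seg 2: (8.586,0.586) -> (19.192,11.192), length = 15
  seg 3: (19.192,11.192) -> (5.05,-2.95), length = 20
  seg 4: (5.05,-2.95) -> (5.05,-8.95), length = 6
  seg 5: (5.05,-8.95) -> (0.808,-4.707), length = 6
  seg 6: (0.808,-4.707) -> (2.222,-6.121), length = 2
  seg 7: (2.222,-6.121) -> (-8.385,4.485), length = 15
  seg 8: (-8.385,4.485) -> (5.757,-9.657), length = 20
  seg 9: (5.757,-9.657) -> (11.757,-9.657), length = 6
  seg 10: (11.757,-9.657) -> (7.515,-13.899), length = 6
  seg 11: (7.515,-13.899) -> (11.05,-10.364), length = 5
Total = 103

Answer: 103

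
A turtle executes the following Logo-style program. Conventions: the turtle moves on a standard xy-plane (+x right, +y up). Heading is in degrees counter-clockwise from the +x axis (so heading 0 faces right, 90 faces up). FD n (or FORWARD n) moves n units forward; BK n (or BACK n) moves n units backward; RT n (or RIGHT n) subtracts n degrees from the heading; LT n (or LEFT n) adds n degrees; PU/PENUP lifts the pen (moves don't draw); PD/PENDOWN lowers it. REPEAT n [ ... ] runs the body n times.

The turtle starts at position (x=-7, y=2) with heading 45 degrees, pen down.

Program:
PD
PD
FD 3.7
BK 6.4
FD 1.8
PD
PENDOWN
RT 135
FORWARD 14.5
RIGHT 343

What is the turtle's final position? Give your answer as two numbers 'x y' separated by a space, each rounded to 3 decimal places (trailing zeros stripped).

Answer: -7.636 -13.136

Derivation:
Executing turtle program step by step:
Start: pos=(-7,2), heading=45, pen down
PD: pen down
PD: pen down
FD 3.7: (-7,2) -> (-4.384,4.616) [heading=45, draw]
BK 6.4: (-4.384,4.616) -> (-8.909,0.091) [heading=45, draw]
FD 1.8: (-8.909,0.091) -> (-7.636,1.364) [heading=45, draw]
PD: pen down
PD: pen down
RT 135: heading 45 -> 270
FD 14.5: (-7.636,1.364) -> (-7.636,-13.136) [heading=270, draw]
RT 343: heading 270 -> 287
Final: pos=(-7.636,-13.136), heading=287, 4 segment(s) drawn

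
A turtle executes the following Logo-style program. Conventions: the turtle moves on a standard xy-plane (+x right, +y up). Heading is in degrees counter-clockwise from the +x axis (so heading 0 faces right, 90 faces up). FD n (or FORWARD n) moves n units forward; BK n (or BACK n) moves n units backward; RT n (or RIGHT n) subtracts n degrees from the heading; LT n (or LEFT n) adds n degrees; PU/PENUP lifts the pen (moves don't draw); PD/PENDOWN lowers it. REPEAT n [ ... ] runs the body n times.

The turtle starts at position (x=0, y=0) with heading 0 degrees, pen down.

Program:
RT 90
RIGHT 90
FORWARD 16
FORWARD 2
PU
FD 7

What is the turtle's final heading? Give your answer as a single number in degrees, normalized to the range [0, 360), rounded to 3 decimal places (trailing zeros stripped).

Executing turtle program step by step:
Start: pos=(0,0), heading=0, pen down
RT 90: heading 0 -> 270
RT 90: heading 270 -> 180
FD 16: (0,0) -> (-16,0) [heading=180, draw]
FD 2: (-16,0) -> (-18,0) [heading=180, draw]
PU: pen up
FD 7: (-18,0) -> (-25,0) [heading=180, move]
Final: pos=(-25,0), heading=180, 2 segment(s) drawn

Answer: 180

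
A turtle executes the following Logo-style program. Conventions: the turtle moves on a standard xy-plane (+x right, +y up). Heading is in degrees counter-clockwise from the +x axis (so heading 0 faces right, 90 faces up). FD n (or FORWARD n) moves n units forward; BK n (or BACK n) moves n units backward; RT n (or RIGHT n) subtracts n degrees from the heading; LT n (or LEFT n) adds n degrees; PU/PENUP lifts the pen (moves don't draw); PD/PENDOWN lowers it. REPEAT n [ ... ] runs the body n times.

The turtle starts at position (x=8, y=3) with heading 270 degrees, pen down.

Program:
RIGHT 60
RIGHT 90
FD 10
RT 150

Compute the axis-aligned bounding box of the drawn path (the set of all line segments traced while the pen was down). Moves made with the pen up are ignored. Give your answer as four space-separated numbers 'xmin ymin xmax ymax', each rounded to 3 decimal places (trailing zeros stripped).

Answer: 3 3 8 11.66

Derivation:
Executing turtle program step by step:
Start: pos=(8,3), heading=270, pen down
RT 60: heading 270 -> 210
RT 90: heading 210 -> 120
FD 10: (8,3) -> (3,11.66) [heading=120, draw]
RT 150: heading 120 -> 330
Final: pos=(3,11.66), heading=330, 1 segment(s) drawn

Segment endpoints: x in {3, 8}, y in {3, 11.66}
xmin=3, ymin=3, xmax=8, ymax=11.66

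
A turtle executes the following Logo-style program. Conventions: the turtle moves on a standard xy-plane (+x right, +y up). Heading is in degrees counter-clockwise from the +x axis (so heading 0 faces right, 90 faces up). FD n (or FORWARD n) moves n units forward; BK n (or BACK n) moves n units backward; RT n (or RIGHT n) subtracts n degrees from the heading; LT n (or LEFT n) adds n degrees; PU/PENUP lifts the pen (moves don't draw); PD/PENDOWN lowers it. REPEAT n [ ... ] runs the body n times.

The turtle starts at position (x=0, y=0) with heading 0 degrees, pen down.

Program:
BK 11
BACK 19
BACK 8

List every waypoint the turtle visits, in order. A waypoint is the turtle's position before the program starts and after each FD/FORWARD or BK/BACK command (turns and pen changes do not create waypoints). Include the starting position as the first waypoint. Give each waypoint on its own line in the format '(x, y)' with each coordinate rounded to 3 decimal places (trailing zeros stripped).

Executing turtle program step by step:
Start: pos=(0,0), heading=0, pen down
BK 11: (0,0) -> (-11,0) [heading=0, draw]
BK 19: (-11,0) -> (-30,0) [heading=0, draw]
BK 8: (-30,0) -> (-38,0) [heading=0, draw]
Final: pos=(-38,0), heading=0, 3 segment(s) drawn
Waypoints (4 total):
(0, 0)
(-11, 0)
(-30, 0)
(-38, 0)

Answer: (0, 0)
(-11, 0)
(-30, 0)
(-38, 0)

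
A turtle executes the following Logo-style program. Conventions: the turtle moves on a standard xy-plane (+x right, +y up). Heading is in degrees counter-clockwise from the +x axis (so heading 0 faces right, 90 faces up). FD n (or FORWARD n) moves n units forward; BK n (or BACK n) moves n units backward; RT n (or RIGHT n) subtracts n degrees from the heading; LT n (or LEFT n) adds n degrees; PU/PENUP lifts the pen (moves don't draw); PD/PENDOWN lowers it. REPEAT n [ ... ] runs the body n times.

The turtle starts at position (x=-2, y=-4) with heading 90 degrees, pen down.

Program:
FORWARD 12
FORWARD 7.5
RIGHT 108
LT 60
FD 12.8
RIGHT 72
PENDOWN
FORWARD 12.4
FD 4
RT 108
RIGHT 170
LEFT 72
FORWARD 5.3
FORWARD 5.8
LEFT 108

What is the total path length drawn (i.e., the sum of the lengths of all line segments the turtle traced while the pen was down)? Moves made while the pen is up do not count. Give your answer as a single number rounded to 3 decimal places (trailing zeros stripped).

Answer: 59.8

Derivation:
Executing turtle program step by step:
Start: pos=(-2,-4), heading=90, pen down
FD 12: (-2,-4) -> (-2,8) [heading=90, draw]
FD 7.5: (-2,8) -> (-2,15.5) [heading=90, draw]
RT 108: heading 90 -> 342
LT 60: heading 342 -> 42
FD 12.8: (-2,15.5) -> (7.512,24.065) [heading=42, draw]
RT 72: heading 42 -> 330
PD: pen down
FD 12.4: (7.512,24.065) -> (18.251,17.865) [heading=330, draw]
FD 4: (18.251,17.865) -> (21.715,15.865) [heading=330, draw]
RT 108: heading 330 -> 222
RT 170: heading 222 -> 52
LT 72: heading 52 -> 124
FD 5.3: (21.715,15.865) -> (18.751,20.259) [heading=124, draw]
FD 5.8: (18.751,20.259) -> (15.508,25.067) [heading=124, draw]
LT 108: heading 124 -> 232
Final: pos=(15.508,25.067), heading=232, 7 segment(s) drawn

Segment lengths:
  seg 1: (-2,-4) -> (-2,8), length = 12
  seg 2: (-2,8) -> (-2,15.5), length = 7.5
  seg 3: (-2,15.5) -> (7.512,24.065), length = 12.8
  seg 4: (7.512,24.065) -> (18.251,17.865), length = 12.4
  seg 5: (18.251,17.865) -> (21.715,15.865), length = 4
  seg 6: (21.715,15.865) -> (18.751,20.259), length = 5.3
  seg 7: (18.751,20.259) -> (15.508,25.067), length = 5.8
Total = 59.8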